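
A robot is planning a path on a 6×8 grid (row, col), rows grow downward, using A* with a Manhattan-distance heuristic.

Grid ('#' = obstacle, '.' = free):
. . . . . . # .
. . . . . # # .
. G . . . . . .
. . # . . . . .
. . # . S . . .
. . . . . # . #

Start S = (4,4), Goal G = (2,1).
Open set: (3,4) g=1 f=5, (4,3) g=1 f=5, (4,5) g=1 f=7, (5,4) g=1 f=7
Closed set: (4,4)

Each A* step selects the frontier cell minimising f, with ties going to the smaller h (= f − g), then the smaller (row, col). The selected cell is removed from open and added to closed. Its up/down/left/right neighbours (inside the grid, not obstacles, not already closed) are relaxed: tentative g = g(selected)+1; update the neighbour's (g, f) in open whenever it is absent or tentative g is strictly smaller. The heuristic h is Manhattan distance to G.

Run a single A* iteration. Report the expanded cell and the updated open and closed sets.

step 1: expand (3,4) (f=5, h=4) → closed; open now [(2,4) g=2 f=5, (3,3) g=2 f=5, (3,5) g=2 f=7, (4,3) g=1 f=5, (4,5) g=1 f=7, (5,4) g=1 f=7]

expanded=(3,4); open=[(2,4) g=2 f=5, (3,3) g=2 f=5, (3,5) g=2 f=7, (4,3) g=1 f=5, (4,5) g=1 f=7, (5,4) g=1 f=7]; closed=[(3,4), (4,4)]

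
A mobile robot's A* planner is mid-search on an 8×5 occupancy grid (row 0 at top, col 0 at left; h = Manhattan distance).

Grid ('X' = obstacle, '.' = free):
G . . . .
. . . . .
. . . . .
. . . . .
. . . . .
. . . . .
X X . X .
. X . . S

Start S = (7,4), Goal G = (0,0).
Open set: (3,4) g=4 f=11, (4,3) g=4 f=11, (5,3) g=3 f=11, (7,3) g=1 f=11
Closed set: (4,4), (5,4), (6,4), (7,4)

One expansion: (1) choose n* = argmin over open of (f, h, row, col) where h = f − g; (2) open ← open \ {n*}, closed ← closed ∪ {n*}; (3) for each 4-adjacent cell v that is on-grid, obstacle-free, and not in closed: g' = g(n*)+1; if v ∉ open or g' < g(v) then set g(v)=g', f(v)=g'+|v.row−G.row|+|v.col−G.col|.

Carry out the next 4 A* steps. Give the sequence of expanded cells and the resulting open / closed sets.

order=[(3,4) → (2,4) → (1,4) → (0,4)]; open=[(0,3) g=8 f=11, (1,3) g=7 f=11, (2,3) g=6 f=11, (3,3) g=5 f=11, (4,3) g=4 f=11, (5,3) g=3 f=11, (7,3) g=1 f=11]; closed=[(0,4), (1,4), (2,4), (3,4), (4,4), (5,4), (6,4), (7,4)]

step 1: expand (3,4) (f=11, h=7) → closed; open now [(2,4) g=5 f=11, (3,3) g=5 f=11, (4,3) g=4 f=11, (5,3) g=3 f=11, (7,3) g=1 f=11]
step 2: expand (2,4) (f=11, h=6) → closed; open now [(1,4) g=6 f=11, (2,3) g=6 f=11, (3,3) g=5 f=11, (4,3) g=4 f=11, (5,3) g=3 f=11, (7,3) g=1 f=11]
step 3: expand (1,4) (f=11, h=5) → closed; open now [(0,4) g=7 f=11, (1,3) g=7 f=11, (2,3) g=6 f=11, (3,3) g=5 f=11, (4,3) g=4 f=11, (5,3) g=3 f=11, (7,3) g=1 f=11]
step 4: expand (0,4) (f=11, h=4) → closed; open now [(0,3) g=8 f=11, (1,3) g=7 f=11, (2,3) g=6 f=11, (3,3) g=5 f=11, (4,3) g=4 f=11, (5,3) g=3 f=11, (7,3) g=1 f=11]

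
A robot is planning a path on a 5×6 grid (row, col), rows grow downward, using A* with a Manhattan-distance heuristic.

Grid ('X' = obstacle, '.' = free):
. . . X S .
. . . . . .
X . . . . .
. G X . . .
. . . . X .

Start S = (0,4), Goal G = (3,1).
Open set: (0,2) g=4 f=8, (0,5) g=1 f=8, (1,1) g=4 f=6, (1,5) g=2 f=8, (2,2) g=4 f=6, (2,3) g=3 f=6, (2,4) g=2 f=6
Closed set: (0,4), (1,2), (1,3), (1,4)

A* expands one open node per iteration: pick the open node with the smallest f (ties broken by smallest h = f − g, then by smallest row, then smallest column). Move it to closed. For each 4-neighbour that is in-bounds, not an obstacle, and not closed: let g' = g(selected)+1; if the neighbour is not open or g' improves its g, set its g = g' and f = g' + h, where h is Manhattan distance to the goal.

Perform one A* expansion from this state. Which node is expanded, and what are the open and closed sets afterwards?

step 1: expand (1,1) (f=6, h=2) → closed; open now [(0,1) g=5 f=8, (0,2) g=4 f=8, (0,5) g=1 f=8, (1,0) g=5 f=8, (1,5) g=2 f=8, (2,1) g=5 f=6, (2,2) g=4 f=6, (2,3) g=3 f=6, (2,4) g=2 f=6]

expanded=(1,1); open=[(0,1) g=5 f=8, (0,2) g=4 f=8, (0,5) g=1 f=8, (1,0) g=5 f=8, (1,5) g=2 f=8, (2,1) g=5 f=6, (2,2) g=4 f=6, (2,3) g=3 f=6, (2,4) g=2 f=6]; closed=[(0,4), (1,1), (1,2), (1,3), (1,4)]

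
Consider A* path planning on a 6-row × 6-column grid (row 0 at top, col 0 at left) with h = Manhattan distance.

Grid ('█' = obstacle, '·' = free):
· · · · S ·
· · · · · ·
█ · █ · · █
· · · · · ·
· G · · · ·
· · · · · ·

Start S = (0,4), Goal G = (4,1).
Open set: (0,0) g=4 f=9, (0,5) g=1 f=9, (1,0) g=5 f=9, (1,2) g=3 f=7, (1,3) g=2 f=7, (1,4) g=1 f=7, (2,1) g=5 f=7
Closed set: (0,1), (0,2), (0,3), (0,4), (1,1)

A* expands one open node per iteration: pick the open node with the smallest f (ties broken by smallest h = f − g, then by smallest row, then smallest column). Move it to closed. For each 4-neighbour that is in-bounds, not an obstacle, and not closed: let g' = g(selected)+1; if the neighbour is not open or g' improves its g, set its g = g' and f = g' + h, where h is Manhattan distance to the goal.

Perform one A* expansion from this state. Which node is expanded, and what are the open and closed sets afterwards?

step 1: expand (2,1) (f=7, h=2) → closed; open now [(0,0) g=4 f=9, (0,5) g=1 f=9, (1,0) g=5 f=9, (1,2) g=3 f=7, (1,3) g=2 f=7, (1,4) g=1 f=7, (3,1) g=6 f=7]

expanded=(2,1); open=[(0,0) g=4 f=9, (0,5) g=1 f=9, (1,0) g=5 f=9, (1,2) g=3 f=7, (1,3) g=2 f=7, (1,4) g=1 f=7, (3,1) g=6 f=7]; closed=[(0,1), (0,2), (0,3), (0,4), (1,1), (2,1)]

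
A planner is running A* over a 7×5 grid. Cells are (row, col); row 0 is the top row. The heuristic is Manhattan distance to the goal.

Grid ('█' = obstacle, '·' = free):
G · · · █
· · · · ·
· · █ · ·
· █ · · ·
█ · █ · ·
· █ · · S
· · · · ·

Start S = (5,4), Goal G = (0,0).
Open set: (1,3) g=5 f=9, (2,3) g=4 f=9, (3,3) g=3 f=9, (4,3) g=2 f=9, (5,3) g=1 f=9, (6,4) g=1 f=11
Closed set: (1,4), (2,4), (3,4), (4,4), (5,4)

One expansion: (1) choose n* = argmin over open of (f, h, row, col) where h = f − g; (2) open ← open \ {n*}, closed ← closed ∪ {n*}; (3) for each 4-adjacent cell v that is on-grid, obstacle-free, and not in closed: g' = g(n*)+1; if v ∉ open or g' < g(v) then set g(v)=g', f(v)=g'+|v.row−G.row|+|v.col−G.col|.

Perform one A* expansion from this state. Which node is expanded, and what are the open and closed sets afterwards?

step 1: expand (1,3) (f=9, h=4) → closed; open now [(0,3) g=6 f=9, (1,2) g=6 f=9, (2,3) g=4 f=9, (3,3) g=3 f=9, (4,3) g=2 f=9, (5,3) g=1 f=9, (6,4) g=1 f=11]

expanded=(1,3); open=[(0,3) g=6 f=9, (1,2) g=6 f=9, (2,3) g=4 f=9, (3,3) g=3 f=9, (4,3) g=2 f=9, (5,3) g=1 f=9, (6,4) g=1 f=11]; closed=[(1,3), (1,4), (2,4), (3,4), (4,4), (5,4)]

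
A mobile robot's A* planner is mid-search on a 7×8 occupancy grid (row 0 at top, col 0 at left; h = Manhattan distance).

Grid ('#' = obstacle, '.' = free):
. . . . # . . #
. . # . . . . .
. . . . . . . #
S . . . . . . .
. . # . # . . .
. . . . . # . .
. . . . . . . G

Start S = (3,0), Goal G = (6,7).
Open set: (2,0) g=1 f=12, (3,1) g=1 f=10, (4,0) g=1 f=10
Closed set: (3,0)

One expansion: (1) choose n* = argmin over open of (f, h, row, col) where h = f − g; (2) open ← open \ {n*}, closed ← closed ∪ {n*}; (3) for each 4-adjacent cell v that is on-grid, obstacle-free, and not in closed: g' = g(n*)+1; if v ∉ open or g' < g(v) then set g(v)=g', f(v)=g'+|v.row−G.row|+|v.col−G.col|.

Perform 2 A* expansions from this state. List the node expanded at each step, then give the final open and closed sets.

order=[(3,1) → (3,2)]; open=[(2,0) g=1 f=12, (2,1) g=2 f=12, (2,2) g=3 f=12, (3,3) g=3 f=10, (4,0) g=1 f=10, (4,1) g=2 f=10]; closed=[(3,0), (3,1), (3,2)]

step 1: expand (3,1) (f=10, h=9) → closed; open now [(2,0) g=1 f=12, (2,1) g=2 f=12, (3,2) g=2 f=10, (4,0) g=1 f=10, (4,1) g=2 f=10]
step 2: expand (3,2) (f=10, h=8) → closed; open now [(2,0) g=1 f=12, (2,1) g=2 f=12, (2,2) g=3 f=12, (3,3) g=3 f=10, (4,0) g=1 f=10, (4,1) g=2 f=10]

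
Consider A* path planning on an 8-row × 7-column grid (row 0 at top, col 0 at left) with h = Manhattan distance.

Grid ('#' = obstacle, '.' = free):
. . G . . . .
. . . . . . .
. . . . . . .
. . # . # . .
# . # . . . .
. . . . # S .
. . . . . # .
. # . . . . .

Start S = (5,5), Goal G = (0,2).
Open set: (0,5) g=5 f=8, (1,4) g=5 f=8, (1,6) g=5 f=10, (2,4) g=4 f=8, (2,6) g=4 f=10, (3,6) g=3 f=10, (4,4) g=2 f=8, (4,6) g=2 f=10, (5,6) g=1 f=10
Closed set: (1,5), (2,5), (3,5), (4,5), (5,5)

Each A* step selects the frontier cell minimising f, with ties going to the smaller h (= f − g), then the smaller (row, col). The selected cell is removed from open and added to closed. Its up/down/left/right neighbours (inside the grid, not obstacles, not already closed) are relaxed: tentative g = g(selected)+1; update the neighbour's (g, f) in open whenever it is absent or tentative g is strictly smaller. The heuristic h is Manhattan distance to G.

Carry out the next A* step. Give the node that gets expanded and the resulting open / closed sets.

expanded=(0,5); open=[(0,4) g=6 f=8, (0,6) g=6 f=10, (1,4) g=5 f=8, (1,6) g=5 f=10, (2,4) g=4 f=8, (2,6) g=4 f=10, (3,6) g=3 f=10, (4,4) g=2 f=8, (4,6) g=2 f=10, (5,6) g=1 f=10]; closed=[(0,5), (1,5), (2,5), (3,5), (4,5), (5,5)]

step 1: expand (0,5) (f=8, h=3) → closed; open now [(0,4) g=6 f=8, (0,6) g=6 f=10, (1,4) g=5 f=8, (1,6) g=5 f=10, (2,4) g=4 f=8, (2,6) g=4 f=10, (3,6) g=3 f=10, (4,4) g=2 f=8, (4,6) g=2 f=10, (5,6) g=1 f=10]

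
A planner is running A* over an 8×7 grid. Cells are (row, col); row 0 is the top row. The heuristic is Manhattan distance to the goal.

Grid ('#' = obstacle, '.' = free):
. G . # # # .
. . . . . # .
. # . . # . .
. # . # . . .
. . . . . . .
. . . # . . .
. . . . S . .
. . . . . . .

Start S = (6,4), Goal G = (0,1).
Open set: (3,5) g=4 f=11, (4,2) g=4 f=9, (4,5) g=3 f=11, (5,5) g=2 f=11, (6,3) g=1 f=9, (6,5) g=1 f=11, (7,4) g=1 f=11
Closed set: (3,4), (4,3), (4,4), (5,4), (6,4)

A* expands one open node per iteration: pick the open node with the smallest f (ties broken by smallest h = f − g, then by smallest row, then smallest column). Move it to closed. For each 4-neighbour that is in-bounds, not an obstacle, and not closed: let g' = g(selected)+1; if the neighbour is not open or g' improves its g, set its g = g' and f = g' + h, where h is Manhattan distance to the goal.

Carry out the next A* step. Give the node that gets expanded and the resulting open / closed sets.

expanded=(4,2); open=[(3,2) g=5 f=9, (3,5) g=4 f=11, (4,1) g=5 f=9, (4,5) g=3 f=11, (5,2) g=5 f=11, (5,5) g=2 f=11, (6,3) g=1 f=9, (6,5) g=1 f=11, (7,4) g=1 f=11]; closed=[(3,4), (4,2), (4,3), (4,4), (5,4), (6,4)]

step 1: expand (4,2) (f=9, h=5) → closed; open now [(3,2) g=5 f=9, (3,5) g=4 f=11, (4,1) g=5 f=9, (4,5) g=3 f=11, (5,2) g=5 f=11, (5,5) g=2 f=11, (6,3) g=1 f=9, (6,5) g=1 f=11, (7,4) g=1 f=11]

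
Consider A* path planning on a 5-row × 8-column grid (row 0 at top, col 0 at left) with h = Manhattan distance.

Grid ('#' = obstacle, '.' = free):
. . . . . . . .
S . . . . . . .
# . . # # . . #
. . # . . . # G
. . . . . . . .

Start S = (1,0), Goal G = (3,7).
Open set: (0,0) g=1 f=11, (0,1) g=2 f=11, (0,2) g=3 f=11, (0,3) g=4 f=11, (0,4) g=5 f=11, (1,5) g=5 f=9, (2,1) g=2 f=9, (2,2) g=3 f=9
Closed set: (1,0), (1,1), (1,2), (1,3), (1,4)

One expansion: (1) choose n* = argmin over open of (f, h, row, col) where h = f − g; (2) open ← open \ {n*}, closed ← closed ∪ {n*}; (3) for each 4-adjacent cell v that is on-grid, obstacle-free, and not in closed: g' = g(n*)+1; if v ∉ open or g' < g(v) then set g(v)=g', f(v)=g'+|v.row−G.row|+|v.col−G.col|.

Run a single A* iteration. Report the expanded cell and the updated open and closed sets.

expanded=(1,5); open=[(0,0) g=1 f=11, (0,1) g=2 f=11, (0,2) g=3 f=11, (0,3) g=4 f=11, (0,4) g=5 f=11, (0,5) g=6 f=11, (1,6) g=6 f=9, (2,1) g=2 f=9, (2,2) g=3 f=9, (2,5) g=6 f=9]; closed=[(1,0), (1,1), (1,2), (1,3), (1,4), (1,5)]

step 1: expand (1,5) (f=9, h=4) → closed; open now [(0,0) g=1 f=11, (0,1) g=2 f=11, (0,2) g=3 f=11, (0,3) g=4 f=11, (0,4) g=5 f=11, (0,5) g=6 f=11, (1,6) g=6 f=9, (2,1) g=2 f=9, (2,2) g=3 f=9, (2,5) g=6 f=9]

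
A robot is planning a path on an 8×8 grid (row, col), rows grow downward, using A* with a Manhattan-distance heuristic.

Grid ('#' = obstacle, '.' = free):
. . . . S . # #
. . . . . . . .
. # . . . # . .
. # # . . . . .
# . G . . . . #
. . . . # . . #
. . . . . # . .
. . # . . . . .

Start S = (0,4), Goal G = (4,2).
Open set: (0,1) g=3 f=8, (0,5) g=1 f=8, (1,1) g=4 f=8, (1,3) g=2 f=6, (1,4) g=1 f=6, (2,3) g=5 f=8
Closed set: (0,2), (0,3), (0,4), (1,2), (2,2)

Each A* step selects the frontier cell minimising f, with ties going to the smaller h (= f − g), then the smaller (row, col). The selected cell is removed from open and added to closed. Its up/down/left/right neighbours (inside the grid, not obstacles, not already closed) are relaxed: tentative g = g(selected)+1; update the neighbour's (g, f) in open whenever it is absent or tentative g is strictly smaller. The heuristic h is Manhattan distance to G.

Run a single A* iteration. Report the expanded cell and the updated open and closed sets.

step 1: expand (1,3) (f=6, h=4) → closed; open now [(0,1) g=3 f=8, (0,5) g=1 f=8, (1,1) g=4 f=8, (1,4) g=1 f=6, (2,3) g=3 f=6]

expanded=(1,3); open=[(0,1) g=3 f=8, (0,5) g=1 f=8, (1,1) g=4 f=8, (1,4) g=1 f=6, (2,3) g=3 f=6]; closed=[(0,2), (0,3), (0,4), (1,2), (1,3), (2,2)]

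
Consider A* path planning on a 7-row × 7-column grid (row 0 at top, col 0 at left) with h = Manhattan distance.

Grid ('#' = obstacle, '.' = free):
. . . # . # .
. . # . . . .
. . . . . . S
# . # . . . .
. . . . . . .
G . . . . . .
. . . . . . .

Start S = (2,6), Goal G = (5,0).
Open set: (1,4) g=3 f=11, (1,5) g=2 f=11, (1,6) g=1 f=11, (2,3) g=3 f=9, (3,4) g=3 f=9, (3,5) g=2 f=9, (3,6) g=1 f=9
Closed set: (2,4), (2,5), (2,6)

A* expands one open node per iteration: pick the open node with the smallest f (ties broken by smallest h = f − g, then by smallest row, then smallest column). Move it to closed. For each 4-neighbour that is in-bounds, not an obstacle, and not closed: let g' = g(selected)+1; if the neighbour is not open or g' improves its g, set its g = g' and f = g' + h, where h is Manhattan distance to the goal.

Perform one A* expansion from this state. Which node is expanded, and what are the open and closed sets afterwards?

step 1: expand (2,3) (f=9, h=6) → closed; open now [(1,3) g=4 f=11, (1,4) g=3 f=11, (1,5) g=2 f=11, (1,6) g=1 f=11, (2,2) g=4 f=9, (3,3) g=4 f=9, (3,4) g=3 f=9, (3,5) g=2 f=9, (3,6) g=1 f=9]

expanded=(2,3); open=[(1,3) g=4 f=11, (1,4) g=3 f=11, (1,5) g=2 f=11, (1,6) g=1 f=11, (2,2) g=4 f=9, (3,3) g=4 f=9, (3,4) g=3 f=9, (3,5) g=2 f=9, (3,6) g=1 f=9]; closed=[(2,3), (2,4), (2,5), (2,6)]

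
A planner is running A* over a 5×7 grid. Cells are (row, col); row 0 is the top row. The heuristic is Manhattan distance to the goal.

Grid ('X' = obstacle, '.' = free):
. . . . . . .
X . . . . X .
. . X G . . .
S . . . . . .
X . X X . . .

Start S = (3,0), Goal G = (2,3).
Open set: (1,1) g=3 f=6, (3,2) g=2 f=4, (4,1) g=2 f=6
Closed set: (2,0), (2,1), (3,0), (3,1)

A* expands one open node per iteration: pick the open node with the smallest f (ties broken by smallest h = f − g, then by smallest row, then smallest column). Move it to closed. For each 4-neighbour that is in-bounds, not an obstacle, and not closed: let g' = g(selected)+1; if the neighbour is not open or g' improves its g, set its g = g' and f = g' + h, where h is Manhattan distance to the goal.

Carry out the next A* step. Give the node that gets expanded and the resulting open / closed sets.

expanded=(3,2); open=[(1,1) g=3 f=6, (3,3) g=3 f=4, (4,1) g=2 f=6]; closed=[(2,0), (2,1), (3,0), (3,1), (3,2)]

step 1: expand (3,2) (f=4, h=2) → closed; open now [(1,1) g=3 f=6, (3,3) g=3 f=4, (4,1) g=2 f=6]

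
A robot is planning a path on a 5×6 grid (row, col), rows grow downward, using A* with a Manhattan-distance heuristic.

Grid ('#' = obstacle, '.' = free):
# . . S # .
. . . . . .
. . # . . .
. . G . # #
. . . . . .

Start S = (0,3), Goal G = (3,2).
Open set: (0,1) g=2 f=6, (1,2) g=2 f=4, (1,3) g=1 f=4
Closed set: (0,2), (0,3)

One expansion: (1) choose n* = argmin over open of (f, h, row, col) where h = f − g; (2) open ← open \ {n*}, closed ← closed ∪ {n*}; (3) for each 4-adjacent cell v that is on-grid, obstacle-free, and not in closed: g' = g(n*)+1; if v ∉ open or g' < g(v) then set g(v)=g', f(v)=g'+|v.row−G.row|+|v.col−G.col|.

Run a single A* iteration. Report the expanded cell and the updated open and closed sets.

expanded=(1,2); open=[(0,1) g=2 f=6, (1,1) g=3 f=6, (1,3) g=1 f=4]; closed=[(0,2), (0,3), (1,2)]

step 1: expand (1,2) (f=4, h=2) → closed; open now [(0,1) g=2 f=6, (1,1) g=3 f=6, (1,3) g=1 f=4]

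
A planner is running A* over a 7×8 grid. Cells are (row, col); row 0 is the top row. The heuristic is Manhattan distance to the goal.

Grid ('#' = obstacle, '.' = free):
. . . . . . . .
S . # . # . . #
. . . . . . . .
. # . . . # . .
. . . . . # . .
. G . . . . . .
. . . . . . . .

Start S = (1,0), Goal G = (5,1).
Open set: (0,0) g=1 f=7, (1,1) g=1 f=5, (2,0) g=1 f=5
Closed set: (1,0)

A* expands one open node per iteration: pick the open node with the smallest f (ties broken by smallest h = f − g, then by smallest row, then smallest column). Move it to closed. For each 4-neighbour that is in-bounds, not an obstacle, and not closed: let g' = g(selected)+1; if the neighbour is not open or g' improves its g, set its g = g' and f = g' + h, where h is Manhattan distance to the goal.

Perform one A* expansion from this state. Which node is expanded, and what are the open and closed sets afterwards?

expanded=(1,1); open=[(0,0) g=1 f=7, (0,1) g=2 f=7, (2,0) g=1 f=5, (2,1) g=2 f=5]; closed=[(1,0), (1,1)]

step 1: expand (1,1) (f=5, h=4) → closed; open now [(0,0) g=1 f=7, (0,1) g=2 f=7, (2,0) g=1 f=5, (2,1) g=2 f=5]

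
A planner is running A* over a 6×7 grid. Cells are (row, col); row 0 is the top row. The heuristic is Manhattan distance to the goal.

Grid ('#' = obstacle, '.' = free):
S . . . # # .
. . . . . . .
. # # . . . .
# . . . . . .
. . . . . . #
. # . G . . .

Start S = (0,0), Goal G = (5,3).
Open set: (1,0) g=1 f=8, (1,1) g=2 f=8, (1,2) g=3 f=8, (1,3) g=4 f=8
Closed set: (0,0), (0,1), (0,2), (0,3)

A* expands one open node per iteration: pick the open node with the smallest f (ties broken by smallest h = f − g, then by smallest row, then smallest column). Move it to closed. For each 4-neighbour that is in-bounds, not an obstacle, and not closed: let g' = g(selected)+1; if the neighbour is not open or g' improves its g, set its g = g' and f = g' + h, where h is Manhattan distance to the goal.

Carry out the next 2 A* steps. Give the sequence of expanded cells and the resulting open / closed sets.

order=[(1,3) → (2,3)]; open=[(1,0) g=1 f=8, (1,1) g=2 f=8, (1,2) g=3 f=8, (1,4) g=5 f=10, (2,4) g=6 f=10, (3,3) g=6 f=8]; closed=[(0,0), (0,1), (0,2), (0,3), (1,3), (2,3)]

step 1: expand (1,3) (f=8, h=4) → closed; open now [(1,0) g=1 f=8, (1,1) g=2 f=8, (1,2) g=3 f=8, (1,4) g=5 f=10, (2,3) g=5 f=8]
step 2: expand (2,3) (f=8, h=3) → closed; open now [(1,0) g=1 f=8, (1,1) g=2 f=8, (1,2) g=3 f=8, (1,4) g=5 f=10, (2,4) g=6 f=10, (3,3) g=6 f=8]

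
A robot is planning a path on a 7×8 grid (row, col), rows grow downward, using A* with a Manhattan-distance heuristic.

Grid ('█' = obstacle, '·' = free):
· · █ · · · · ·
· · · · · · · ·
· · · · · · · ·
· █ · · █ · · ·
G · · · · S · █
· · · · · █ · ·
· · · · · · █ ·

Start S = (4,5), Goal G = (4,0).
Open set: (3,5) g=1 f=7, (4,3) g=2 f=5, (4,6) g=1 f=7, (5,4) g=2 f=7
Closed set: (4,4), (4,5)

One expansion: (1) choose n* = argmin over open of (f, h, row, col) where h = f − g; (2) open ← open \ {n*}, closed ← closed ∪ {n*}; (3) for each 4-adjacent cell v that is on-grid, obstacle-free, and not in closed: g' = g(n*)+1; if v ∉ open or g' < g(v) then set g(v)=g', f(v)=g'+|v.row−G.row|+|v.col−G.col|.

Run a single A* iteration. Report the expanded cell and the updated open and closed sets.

expanded=(4,3); open=[(3,3) g=3 f=7, (3,5) g=1 f=7, (4,2) g=3 f=5, (4,6) g=1 f=7, (5,3) g=3 f=7, (5,4) g=2 f=7]; closed=[(4,3), (4,4), (4,5)]

step 1: expand (4,3) (f=5, h=3) → closed; open now [(3,3) g=3 f=7, (3,5) g=1 f=7, (4,2) g=3 f=5, (4,6) g=1 f=7, (5,3) g=3 f=7, (5,4) g=2 f=7]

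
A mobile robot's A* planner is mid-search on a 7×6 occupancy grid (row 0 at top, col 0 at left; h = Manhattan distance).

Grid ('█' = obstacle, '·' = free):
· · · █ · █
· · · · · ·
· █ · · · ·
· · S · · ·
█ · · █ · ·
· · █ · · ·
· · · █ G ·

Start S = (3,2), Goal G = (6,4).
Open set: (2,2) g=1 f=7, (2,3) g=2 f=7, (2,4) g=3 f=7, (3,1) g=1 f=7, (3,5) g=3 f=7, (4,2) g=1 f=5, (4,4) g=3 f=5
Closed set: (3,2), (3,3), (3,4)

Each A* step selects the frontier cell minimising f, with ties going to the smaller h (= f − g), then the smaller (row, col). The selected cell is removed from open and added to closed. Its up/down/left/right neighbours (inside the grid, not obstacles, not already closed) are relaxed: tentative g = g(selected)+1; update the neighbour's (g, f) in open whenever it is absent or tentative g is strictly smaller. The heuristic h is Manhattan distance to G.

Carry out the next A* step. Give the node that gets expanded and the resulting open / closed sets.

step 1: expand (4,4) (f=5, h=2) → closed; open now [(2,2) g=1 f=7, (2,3) g=2 f=7, (2,4) g=3 f=7, (3,1) g=1 f=7, (3,5) g=3 f=7, (4,2) g=1 f=5, (4,5) g=4 f=7, (5,4) g=4 f=5]

expanded=(4,4); open=[(2,2) g=1 f=7, (2,3) g=2 f=7, (2,4) g=3 f=7, (3,1) g=1 f=7, (3,5) g=3 f=7, (4,2) g=1 f=5, (4,5) g=4 f=7, (5,4) g=4 f=5]; closed=[(3,2), (3,3), (3,4), (4,4)]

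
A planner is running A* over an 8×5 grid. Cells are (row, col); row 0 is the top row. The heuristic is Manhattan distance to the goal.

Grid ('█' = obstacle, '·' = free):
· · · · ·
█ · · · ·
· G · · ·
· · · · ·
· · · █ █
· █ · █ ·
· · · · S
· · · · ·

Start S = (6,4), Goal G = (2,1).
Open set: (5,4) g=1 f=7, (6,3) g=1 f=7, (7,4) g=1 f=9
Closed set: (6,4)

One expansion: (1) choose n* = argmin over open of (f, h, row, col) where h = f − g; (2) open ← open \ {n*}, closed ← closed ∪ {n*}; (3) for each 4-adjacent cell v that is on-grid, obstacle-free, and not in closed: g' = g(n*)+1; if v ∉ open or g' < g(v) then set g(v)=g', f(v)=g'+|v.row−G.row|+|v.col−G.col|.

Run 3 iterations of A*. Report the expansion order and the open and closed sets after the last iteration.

order=[(5,4) → (6,3) → (6,2)]; open=[(5,2) g=3 f=7, (6,1) g=3 f=7, (7,2) g=3 f=9, (7,3) g=2 f=9, (7,4) g=1 f=9]; closed=[(5,4), (6,2), (6,3), (6,4)]

step 1: expand (5,4) (f=7, h=6) → closed; open now [(6,3) g=1 f=7, (7,4) g=1 f=9]
step 2: expand (6,3) (f=7, h=6) → closed; open now [(6,2) g=2 f=7, (7,3) g=2 f=9, (7,4) g=1 f=9]
step 3: expand (6,2) (f=7, h=5) → closed; open now [(5,2) g=3 f=7, (6,1) g=3 f=7, (7,2) g=3 f=9, (7,3) g=2 f=9, (7,4) g=1 f=9]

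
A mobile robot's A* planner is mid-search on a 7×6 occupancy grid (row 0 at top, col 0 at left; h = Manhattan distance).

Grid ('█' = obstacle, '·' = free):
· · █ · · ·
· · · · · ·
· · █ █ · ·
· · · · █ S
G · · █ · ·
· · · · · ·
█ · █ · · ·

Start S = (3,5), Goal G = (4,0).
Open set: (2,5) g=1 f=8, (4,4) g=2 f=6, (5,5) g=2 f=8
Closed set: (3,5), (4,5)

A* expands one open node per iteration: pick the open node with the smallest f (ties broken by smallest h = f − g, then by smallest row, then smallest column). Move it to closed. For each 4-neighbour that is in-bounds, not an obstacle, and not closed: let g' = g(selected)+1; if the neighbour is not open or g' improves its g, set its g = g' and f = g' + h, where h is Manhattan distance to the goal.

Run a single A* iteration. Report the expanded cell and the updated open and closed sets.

expanded=(4,4); open=[(2,5) g=1 f=8, (5,4) g=3 f=8, (5,5) g=2 f=8]; closed=[(3,5), (4,4), (4,5)]

step 1: expand (4,4) (f=6, h=4) → closed; open now [(2,5) g=1 f=8, (5,4) g=3 f=8, (5,5) g=2 f=8]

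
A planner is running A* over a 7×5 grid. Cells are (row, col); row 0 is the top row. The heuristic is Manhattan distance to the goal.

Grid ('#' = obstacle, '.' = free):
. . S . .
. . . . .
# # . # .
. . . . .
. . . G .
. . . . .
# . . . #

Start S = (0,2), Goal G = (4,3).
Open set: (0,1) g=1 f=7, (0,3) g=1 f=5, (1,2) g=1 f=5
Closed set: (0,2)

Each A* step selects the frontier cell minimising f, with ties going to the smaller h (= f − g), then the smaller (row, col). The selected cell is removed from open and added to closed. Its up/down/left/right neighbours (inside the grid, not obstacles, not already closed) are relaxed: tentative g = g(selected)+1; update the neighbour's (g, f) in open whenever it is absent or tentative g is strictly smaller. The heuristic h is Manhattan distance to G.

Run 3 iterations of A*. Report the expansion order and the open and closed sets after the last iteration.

order=[(0,3) → (1,3) → (1,2)]; open=[(0,1) g=1 f=7, (0,4) g=2 f=7, (1,1) g=2 f=7, (1,4) g=3 f=7, (2,2) g=2 f=5]; closed=[(0,2), (0,3), (1,2), (1,3)]

step 1: expand (0,3) (f=5, h=4) → closed; open now [(0,1) g=1 f=7, (0,4) g=2 f=7, (1,2) g=1 f=5, (1,3) g=2 f=5]
step 2: expand (1,3) (f=5, h=3) → closed; open now [(0,1) g=1 f=7, (0,4) g=2 f=7, (1,2) g=1 f=5, (1,4) g=3 f=7]
step 3: expand (1,2) (f=5, h=4) → closed; open now [(0,1) g=1 f=7, (0,4) g=2 f=7, (1,1) g=2 f=7, (1,4) g=3 f=7, (2,2) g=2 f=5]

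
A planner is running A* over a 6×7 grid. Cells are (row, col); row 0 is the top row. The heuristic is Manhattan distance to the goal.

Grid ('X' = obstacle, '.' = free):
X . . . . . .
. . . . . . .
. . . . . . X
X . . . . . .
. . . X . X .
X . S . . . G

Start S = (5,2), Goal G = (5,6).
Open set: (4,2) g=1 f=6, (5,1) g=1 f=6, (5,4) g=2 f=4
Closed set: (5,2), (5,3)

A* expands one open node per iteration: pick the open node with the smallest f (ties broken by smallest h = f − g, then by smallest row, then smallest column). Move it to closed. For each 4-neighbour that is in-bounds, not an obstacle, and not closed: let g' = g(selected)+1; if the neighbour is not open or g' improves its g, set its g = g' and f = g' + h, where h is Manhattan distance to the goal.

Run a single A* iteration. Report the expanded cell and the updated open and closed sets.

step 1: expand (5,4) (f=4, h=2) → closed; open now [(4,2) g=1 f=6, (4,4) g=3 f=6, (5,1) g=1 f=6, (5,5) g=3 f=4]

expanded=(5,4); open=[(4,2) g=1 f=6, (4,4) g=3 f=6, (5,1) g=1 f=6, (5,5) g=3 f=4]; closed=[(5,2), (5,3), (5,4)]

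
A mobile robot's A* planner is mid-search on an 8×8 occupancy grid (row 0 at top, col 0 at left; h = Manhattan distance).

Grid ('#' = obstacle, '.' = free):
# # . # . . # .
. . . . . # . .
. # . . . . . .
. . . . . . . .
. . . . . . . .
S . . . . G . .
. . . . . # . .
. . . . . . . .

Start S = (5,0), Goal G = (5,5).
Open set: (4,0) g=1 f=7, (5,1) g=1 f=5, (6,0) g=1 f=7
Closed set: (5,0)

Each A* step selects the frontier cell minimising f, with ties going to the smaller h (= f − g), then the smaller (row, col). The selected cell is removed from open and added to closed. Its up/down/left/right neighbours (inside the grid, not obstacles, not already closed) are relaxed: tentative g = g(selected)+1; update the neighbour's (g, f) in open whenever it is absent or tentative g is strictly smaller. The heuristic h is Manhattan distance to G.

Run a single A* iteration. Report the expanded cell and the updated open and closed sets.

step 1: expand (5,1) (f=5, h=4) → closed; open now [(4,0) g=1 f=7, (4,1) g=2 f=7, (5,2) g=2 f=5, (6,0) g=1 f=7, (6,1) g=2 f=7]

expanded=(5,1); open=[(4,0) g=1 f=7, (4,1) g=2 f=7, (5,2) g=2 f=5, (6,0) g=1 f=7, (6,1) g=2 f=7]; closed=[(5,0), (5,1)]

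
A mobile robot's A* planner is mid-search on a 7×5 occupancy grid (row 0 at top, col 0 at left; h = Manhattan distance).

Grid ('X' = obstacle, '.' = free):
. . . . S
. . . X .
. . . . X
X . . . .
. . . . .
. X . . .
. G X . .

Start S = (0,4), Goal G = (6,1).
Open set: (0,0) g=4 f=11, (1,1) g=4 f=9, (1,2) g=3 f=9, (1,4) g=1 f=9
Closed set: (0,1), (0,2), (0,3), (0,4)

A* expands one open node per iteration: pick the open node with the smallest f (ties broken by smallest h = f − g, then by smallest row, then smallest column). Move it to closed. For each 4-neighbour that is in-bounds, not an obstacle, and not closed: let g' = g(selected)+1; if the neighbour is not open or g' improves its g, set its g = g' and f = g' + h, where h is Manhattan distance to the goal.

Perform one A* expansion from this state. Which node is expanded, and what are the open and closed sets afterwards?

step 1: expand (1,1) (f=9, h=5) → closed; open now [(0,0) g=4 f=11, (1,0) g=5 f=11, (1,2) g=3 f=9, (1,4) g=1 f=9, (2,1) g=5 f=9]

expanded=(1,1); open=[(0,0) g=4 f=11, (1,0) g=5 f=11, (1,2) g=3 f=9, (1,4) g=1 f=9, (2,1) g=5 f=9]; closed=[(0,1), (0,2), (0,3), (0,4), (1,1)]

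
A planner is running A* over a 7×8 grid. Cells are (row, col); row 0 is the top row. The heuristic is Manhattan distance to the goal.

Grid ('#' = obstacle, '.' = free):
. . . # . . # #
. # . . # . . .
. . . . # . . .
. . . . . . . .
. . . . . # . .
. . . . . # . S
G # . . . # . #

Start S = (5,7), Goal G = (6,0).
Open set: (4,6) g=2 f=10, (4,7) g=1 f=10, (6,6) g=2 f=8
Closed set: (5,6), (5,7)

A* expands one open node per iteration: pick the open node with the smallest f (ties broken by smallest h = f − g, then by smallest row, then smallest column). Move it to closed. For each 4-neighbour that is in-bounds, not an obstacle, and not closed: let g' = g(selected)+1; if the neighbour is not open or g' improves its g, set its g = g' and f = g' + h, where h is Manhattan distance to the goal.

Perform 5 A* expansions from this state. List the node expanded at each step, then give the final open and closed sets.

step 1: expand (6,6) (f=8, h=6) → closed; open now [(4,6) g=2 f=10, (4,7) g=1 f=10]
step 2: expand (4,6) (f=10, h=8) → closed; open now [(3,6) g=3 f=12, (4,7) g=1 f=10]
step 3: expand (4,7) (f=10, h=9) → closed; open now [(3,6) g=3 f=12, (3,7) g=2 f=12]
step 4: expand (3,6) (f=12, h=9) → closed; open now [(2,6) g=4 f=14, (3,5) g=4 f=12, (3,7) g=2 f=12]
step 5: expand (3,5) (f=12, h=8) → closed; open now [(2,5) g=5 f=14, (2,6) g=4 f=14, (3,4) g=5 f=12, (3,7) g=2 f=12]

order=[(6,6) → (4,6) → (4,7) → (3,6) → (3,5)]; open=[(2,5) g=5 f=14, (2,6) g=4 f=14, (3,4) g=5 f=12, (3,7) g=2 f=12]; closed=[(3,5), (3,6), (4,6), (4,7), (5,6), (5,7), (6,6)]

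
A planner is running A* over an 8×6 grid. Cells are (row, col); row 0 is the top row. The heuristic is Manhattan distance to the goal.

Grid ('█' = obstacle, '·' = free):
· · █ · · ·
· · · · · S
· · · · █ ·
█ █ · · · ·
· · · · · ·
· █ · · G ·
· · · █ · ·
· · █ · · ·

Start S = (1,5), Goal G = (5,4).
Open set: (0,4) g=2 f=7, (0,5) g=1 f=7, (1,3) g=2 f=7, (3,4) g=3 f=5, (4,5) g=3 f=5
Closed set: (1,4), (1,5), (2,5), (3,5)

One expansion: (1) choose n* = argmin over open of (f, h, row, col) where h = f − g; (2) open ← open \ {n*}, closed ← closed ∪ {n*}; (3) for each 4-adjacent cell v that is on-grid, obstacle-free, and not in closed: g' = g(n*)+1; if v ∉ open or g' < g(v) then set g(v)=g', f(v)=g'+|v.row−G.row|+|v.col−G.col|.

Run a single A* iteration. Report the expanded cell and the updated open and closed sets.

expanded=(3,4); open=[(0,4) g=2 f=7, (0,5) g=1 f=7, (1,3) g=2 f=7, (3,3) g=4 f=7, (4,4) g=4 f=5, (4,5) g=3 f=5]; closed=[(1,4), (1,5), (2,5), (3,4), (3,5)]

step 1: expand (3,4) (f=5, h=2) → closed; open now [(0,4) g=2 f=7, (0,5) g=1 f=7, (1,3) g=2 f=7, (3,3) g=4 f=7, (4,4) g=4 f=5, (4,5) g=3 f=5]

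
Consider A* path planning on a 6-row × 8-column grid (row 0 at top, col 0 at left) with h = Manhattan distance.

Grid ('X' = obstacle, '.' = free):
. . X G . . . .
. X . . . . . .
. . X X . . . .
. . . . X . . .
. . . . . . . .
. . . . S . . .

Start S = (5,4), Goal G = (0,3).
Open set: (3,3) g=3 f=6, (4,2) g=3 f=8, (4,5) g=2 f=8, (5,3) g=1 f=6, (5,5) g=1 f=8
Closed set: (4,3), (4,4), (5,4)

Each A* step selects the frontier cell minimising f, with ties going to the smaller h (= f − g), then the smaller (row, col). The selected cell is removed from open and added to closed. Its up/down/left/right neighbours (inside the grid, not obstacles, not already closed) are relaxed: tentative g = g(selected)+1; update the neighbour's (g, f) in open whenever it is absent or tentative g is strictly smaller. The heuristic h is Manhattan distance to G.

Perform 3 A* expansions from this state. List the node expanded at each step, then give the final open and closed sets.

order=[(3,3) → (5,3) → (3,2)]; open=[(3,1) g=5 f=10, (4,2) g=3 f=8, (4,5) g=2 f=8, (5,2) g=2 f=8, (5,5) g=1 f=8]; closed=[(3,2), (3,3), (4,3), (4,4), (5,3), (5,4)]

step 1: expand (3,3) (f=6, h=3) → closed; open now [(3,2) g=4 f=8, (4,2) g=3 f=8, (4,5) g=2 f=8, (5,3) g=1 f=6, (5,5) g=1 f=8]
step 2: expand (5,3) (f=6, h=5) → closed; open now [(3,2) g=4 f=8, (4,2) g=3 f=8, (4,5) g=2 f=8, (5,2) g=2 f=8, (5,5) g=1 f=8]
step 3: expand (3,2) (f=8, h=4) → closed; open now [(3,1) g=5 f=10, (4,2) g=3 f=8, (4,5) g=2 f=8, (5,2) g=2 f=8, (5,5) g=1 f=8]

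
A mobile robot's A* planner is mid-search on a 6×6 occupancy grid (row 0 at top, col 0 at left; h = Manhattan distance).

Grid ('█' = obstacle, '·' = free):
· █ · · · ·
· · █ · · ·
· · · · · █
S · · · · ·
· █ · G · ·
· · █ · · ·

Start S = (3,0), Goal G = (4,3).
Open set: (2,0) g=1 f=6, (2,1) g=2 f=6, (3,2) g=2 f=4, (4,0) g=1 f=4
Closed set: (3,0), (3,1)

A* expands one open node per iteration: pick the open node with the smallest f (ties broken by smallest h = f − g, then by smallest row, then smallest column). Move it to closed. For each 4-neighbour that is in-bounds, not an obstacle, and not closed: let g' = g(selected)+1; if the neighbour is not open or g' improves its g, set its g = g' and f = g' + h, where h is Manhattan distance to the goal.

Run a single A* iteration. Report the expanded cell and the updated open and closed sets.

expanded=(3,2); open=[(2,0) g=1 f=6, (2,1) g=2 f=6, (2,2) g=3 f=6, (3,3) g=3 f=4, (4,0) g=1 f=4, (4,2) g=3 f=4]; closed=[(3,0), (3,1), (3,2)]

step 1: expand (3,2) (f=4, h=2) → closed; open now [(2,0) g=1 f=6, (2,1) g=2 f=6, (2,2) g=3 f=6, (3,3) g=3 f=4, (4,0) g=1 f=4, (4,2) g=3 f=4]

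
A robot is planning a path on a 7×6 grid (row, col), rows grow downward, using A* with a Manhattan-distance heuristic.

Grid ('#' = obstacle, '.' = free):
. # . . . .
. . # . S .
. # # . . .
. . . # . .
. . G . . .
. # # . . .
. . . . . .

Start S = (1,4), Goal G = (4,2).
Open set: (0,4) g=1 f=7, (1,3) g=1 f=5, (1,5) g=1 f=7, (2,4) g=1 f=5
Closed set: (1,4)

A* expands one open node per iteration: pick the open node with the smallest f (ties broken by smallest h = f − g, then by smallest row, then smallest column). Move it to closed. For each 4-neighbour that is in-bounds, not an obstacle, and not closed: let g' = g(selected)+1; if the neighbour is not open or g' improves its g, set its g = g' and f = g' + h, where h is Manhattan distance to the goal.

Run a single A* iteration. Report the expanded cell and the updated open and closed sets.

expanded=(1,3); open=[(0,3) g=2 f=7, (0,4) g=1 f=7, (1,5) g=1 f=7, (2,3) g=2 f=5, (2,4) g=1 f=5]; closed=[(1,3), (1,4)]

step 1: expand (1,3) (f=5, h=4) → closed; open now [(0,3) g=2 f=7, (0,4) g=1 f=7, (1,5) g=1 f=7, (2,3) g=2 f=5, (2,4) g=1 f=5]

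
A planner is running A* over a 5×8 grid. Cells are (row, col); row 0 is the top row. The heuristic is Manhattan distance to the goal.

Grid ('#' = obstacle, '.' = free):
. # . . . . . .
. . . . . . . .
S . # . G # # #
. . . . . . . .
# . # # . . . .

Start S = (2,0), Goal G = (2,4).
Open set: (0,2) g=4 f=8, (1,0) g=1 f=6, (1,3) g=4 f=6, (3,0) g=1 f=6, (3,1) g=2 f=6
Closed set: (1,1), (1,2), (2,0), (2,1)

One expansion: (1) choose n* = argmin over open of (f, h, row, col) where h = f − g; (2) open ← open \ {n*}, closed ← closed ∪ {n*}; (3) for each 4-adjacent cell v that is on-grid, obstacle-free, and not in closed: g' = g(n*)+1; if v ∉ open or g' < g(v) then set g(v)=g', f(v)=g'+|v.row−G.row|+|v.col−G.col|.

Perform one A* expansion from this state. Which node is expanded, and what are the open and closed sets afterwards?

expanded=(1,3); open=[(0,2) g=4 f=8, (0,3) g=5 f=8, (1,0) g=1 f=6, (1,4) g=5 f=6, (2,3) g=5 f=6, (3,0) g=1 f=6, (3,1) g=2 f=6]; closed=[(1,1), (1,2), (1,3), (2,0), (2,1)]

step 1: expand (1,3) (f=6, h=2) → closed; open now [(0,2) g=4 f=8, (0,3) g=5 f=8, (1,0) g=1 f=6, (1,4) g=5 f=6, (2,3) g=5 f=6, (3,0) g=1 f=6, (3,1) g=2 f=6]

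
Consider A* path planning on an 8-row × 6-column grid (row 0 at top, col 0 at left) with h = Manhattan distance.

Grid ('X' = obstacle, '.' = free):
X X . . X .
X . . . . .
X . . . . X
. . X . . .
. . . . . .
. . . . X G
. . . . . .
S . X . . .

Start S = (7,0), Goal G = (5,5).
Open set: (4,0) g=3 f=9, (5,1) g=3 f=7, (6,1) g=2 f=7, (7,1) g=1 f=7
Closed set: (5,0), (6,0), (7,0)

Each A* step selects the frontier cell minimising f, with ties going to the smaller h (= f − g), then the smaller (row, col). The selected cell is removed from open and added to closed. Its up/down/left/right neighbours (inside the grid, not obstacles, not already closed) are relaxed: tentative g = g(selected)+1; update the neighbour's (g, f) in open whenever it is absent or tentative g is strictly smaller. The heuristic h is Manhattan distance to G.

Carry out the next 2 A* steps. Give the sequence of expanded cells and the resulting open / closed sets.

order=[(5,1) → (5,2)]; open=[(4,0) g=3 f=9, (4,1) g=4 f=9, (4,2) g=5 f=9, (5,3) g=5 f=7, (6,1) g=2 f=7, (6,2) g=5 f=9, (7,1) g=1 f=7]; closed=[(5,0), (5,1), (5,2), (6,0), (7,0)]

step 1: expand (5,1) (f=7, h=4) → closed; open now [(4,0) g=3 f=9, (4,1) g=4 f=9, (5,2) g=4 f=7, (6,1) g=2 f=7, (7,1) g=1 f=7]
step 2: expand (5,2) (f=7, h=3) → closed; open now [(4,0) g=3 f=9, (4,1) g=4 f=9, (4,2) g=5 f=9, (5,3) g=5 f=7, (6,1) g=2 f=7, (6,2) g=5 f=9, (7,1) g=1 f=7]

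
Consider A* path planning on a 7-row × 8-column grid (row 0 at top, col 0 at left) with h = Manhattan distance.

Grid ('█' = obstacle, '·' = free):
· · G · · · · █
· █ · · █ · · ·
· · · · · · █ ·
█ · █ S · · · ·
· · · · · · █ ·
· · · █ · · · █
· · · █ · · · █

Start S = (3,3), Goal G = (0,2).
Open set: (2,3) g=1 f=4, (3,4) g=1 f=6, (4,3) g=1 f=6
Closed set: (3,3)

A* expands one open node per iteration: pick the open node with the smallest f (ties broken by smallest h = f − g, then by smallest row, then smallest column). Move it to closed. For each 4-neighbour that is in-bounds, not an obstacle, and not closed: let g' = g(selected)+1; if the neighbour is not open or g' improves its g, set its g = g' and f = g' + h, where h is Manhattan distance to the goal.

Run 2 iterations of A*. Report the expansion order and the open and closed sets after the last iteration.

order=[(2,3) → (1,3)]; open=[(0,3) g=3 f=4, (1,2) g=3 f=4, (2,2) g=2 f=4, (2,4) g=2 f=6, (3,4) g=1 f=6, (4,3) g=1 f=6]; closed=[(1,3), (2,3), (3,3)]

step 1: expand (2,3) (f=4, h=3) → closed; open now [(1,3) g=2 f=4, (2,2) g=2 f=4, (2,4) g=2 f=6, (3,4) g=1 f=6, (4,3) g=1 f=6]
step 2: expand (1,3) (f=4, h=2) → closed; open now [(0,3) g=3 f=4, (1,2) g=3 f=4, (2,2) g=2 f=4, (2,4) g=2 f=6, (3,4) g=1 f=6, (4,3) g=1 f=6]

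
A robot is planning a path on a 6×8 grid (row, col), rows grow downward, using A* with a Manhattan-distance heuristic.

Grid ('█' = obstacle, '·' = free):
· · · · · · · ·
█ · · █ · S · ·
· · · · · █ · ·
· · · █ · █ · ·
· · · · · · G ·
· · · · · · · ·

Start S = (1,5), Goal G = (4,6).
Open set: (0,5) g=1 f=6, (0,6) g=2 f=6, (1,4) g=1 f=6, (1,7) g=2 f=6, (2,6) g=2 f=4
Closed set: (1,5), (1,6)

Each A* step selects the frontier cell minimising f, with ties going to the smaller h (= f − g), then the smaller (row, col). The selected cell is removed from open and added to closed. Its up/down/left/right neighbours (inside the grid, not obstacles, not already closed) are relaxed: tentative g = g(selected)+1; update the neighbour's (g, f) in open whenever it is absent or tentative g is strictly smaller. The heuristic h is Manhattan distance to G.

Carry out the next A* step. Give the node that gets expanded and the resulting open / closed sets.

step 1: expand (2,6) (f=4, h=2) → closed; open now [(0,5) g=1 f=6, (0,6) g=2 f=6, (1,4) g=1 f=6, (1,7) g=2 f=6, (2,7) g=3 f=6, (3,6) g=3 f=4]

expanded=(2,6); open=[(0,5) g=1 f=6, (0,6) g=2 f=6, (1,4) g=1 f=6, (1,7) g=2 f=6, (2,7) g=3 f=6, (3,6) g=3 f=4]; closed=[(1,5), (1,6), (2,6)]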